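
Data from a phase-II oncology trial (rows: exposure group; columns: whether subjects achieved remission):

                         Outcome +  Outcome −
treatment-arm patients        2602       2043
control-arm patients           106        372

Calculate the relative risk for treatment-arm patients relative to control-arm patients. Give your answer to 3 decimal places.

risk, treatment-arm patients = 2602/4645 = 0.5602
risk, control-arm patients = 106/478 = 0.2218
RR = 0.5602 / 0.2218 = 2.526

2.526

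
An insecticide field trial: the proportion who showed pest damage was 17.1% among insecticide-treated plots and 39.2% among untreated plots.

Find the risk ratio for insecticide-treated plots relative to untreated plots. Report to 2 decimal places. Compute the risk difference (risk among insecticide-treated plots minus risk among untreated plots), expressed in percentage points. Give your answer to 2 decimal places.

RR = 0.44; RD = -22.10

RR = 0.1710 / 0.3920 = 0.44
risk difference = 0.1710 − 0.3920 = -0.2210 → -22.10 percentage points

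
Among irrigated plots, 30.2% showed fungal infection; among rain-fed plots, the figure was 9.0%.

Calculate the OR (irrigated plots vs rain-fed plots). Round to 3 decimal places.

4.375

odds, irrigated plots = 0.3020/0.6980 = 0.4327
odds, rain-fed plots = 0.0900/0.9100 = 0.0989
OR = 0.4327 / 0.0989 = 4.375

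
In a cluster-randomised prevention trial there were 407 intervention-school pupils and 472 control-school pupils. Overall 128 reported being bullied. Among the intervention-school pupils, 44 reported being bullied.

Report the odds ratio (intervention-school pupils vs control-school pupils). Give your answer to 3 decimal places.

intervention-school pupils without the outcome: 407 − 44 = 363
control-school pupils with the outcome: 128 − 44 = 84
control-school pupils without the outcome: 472 − 84 = 388
OR = (44 × 388) / (363 × 84) = 17072/30492 ≈ 0.560

OR ≈ 0.560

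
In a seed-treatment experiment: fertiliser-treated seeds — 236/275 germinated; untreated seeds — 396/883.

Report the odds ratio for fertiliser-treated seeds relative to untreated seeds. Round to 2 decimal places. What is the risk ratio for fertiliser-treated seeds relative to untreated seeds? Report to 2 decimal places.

OR = (236 × 487) / (39 × 396) = 114932/15444 ≈ 7.44
risk, fertiliser-treated seeds = 236/275 = 0.8582
risk, untreated seeds = 396/883 = 0.4485
RR = 0.8582 / 0.4485 = 1.91

OR = 7.44; RR = 1.91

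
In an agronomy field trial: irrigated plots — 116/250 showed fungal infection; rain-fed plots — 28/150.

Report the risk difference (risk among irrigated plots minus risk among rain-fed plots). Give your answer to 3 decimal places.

0.277

risk, irrigated plots = 116/250 = 0.4640
risk, rain-fed plots = 28/150 = 0.1867
risk difference = 0.4640 − 0.1867 = 0.277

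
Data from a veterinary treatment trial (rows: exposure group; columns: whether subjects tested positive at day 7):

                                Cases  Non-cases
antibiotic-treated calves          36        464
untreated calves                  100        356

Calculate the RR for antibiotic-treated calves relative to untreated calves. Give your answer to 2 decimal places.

0.33

risk, antibiotic-treated calves = 36/500 = 0.0720
risk, untreated calves = 100/456 = 0.2193
RR = 0.0720 / 0.2193 = 0.33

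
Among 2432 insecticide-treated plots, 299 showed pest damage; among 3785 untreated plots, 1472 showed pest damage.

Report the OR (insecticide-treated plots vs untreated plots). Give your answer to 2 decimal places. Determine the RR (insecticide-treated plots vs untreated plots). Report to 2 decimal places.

OR = 0.22; RR = 0.32

odds, insecticide-treated plots = 299/2133 = 0.1402
odds, untreated plots = 1472/2313 = 0.6364
OR = 0.1402 / 0.6364 = 0.22
risk, insecticide-treated plots = 299/2432 = 0.1229
risk, untreated plots = 1472/3785 = 0.3889
RR = 0.1229 / 0.3889 = 0.32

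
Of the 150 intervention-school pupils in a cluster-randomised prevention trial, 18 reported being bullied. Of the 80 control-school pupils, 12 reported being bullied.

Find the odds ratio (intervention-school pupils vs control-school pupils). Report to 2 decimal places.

OR = 0.77

odds, intervention-school pupils = 18/132 = 0.1364
odds, control-school pupils = 12/68 = 0.1765
OR = 0.1364 / 0.1765 = 0.77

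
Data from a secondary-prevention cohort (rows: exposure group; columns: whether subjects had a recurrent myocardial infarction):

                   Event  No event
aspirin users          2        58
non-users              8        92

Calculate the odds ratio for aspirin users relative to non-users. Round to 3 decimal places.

OR = (2 × 92) / (58 × 8) = 184/464 ≈ 0.397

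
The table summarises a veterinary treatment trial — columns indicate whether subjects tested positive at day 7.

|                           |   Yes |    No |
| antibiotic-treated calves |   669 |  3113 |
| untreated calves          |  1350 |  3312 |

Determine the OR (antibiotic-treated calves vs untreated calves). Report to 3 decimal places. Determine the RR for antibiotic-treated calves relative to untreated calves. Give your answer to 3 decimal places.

OR = 0.527; RR = 0.611

OR = (669 × 3312) / (3113 × 1350) = 2215728/4202550 ≈ 0.527
risk, antibiotic-treated calves = 669/3782 = 0.1769
risk, untreated calves = 1350/4662 = 0.2896
RR = 0.1769 / 0.2896 = 0.611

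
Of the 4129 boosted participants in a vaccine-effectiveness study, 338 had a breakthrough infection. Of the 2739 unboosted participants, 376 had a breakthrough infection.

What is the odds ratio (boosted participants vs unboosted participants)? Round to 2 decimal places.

OR = (338 × 2363) / (3791 × 376) = 798694/1425416 ≈ 0.56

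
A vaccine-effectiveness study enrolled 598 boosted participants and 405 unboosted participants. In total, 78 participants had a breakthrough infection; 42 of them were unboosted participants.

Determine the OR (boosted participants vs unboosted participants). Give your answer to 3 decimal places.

boosted participants with the outcome: 78 − 42 = 36
boosted participants without the outcome: 598 − 36 = 562
unboosted participants without the outcome: 405 − 42 = 363
OR = (36 × 363) / (562 × 42) = 13068/23604 ≈ 0.554

0.554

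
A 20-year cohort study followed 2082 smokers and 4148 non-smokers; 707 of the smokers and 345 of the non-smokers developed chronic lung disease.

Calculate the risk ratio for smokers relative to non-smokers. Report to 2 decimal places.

RR ≈ 4.08

risk, smokers = 707/2082 = 0.3396
risk, non-smokers = 345/4148 = 0.0832
RR = 0.3396 / 0.0832 = 4.08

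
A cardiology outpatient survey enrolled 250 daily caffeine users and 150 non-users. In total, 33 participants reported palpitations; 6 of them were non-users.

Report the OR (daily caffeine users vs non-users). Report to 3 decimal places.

2.906

daily caffeine users with the outcome: 33 − 6 = 27
daily caffeine users without the outcome: 250 − 27 = 223
non-users without the outcome: 150 − 6 = 144
OR = (27 × 144) / (223 × 6) = 3888/1338 ≈ 2.906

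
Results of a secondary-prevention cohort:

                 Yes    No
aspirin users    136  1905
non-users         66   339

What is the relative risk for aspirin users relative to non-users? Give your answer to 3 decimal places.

risk, aspirin users = 136/2041 = 0.0666
risk, non-users = 66/405 = 0.1630
RR = 0.0666 / 0.1630 = 0.409

0.409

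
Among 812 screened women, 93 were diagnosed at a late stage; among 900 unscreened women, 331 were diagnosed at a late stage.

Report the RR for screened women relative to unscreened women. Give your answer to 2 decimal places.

0.31

risk, screened women = 93/812 = 0.1145
risk, unscreened women = 331/900 = 0.3678
RR = 0.1145 / 0.3678 = 0.31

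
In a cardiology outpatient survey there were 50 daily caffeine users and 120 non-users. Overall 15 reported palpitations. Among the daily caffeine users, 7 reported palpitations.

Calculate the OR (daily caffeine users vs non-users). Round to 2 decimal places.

OR: 2.28

daily caffeine users without the outcome: 50 − 7 = 43
non-users with the outcome: 15 − 7 = 8
non-users without the outcome: 120 − 8 = 112
OR = (7 × 112) / (43 × 8) = 784/344 ≈ 2.28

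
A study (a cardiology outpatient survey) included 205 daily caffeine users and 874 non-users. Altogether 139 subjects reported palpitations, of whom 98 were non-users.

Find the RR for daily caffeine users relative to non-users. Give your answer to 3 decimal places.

daily caffeine users with the outcome: 139 − 98 = 41
daily caffeine users without the outcome: 205 − 41 = 164
non-users without the outcome: 874 − 98 = 776
risk, daily caffeine users = 41/205 = 0.2000
risk, non-users = 98/874 = 0.1121
RR = 0.2000 / 0.1121 = 1.784

1.784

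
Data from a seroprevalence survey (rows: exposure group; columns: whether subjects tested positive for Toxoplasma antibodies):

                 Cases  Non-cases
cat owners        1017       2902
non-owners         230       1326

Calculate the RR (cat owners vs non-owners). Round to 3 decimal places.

RR: 1.756

risk, cat owners = 1017/3919 = 0.2595
risk, non-owners = 230/1556 = 0.1478
RR = 0.2595 / 0.1478 = 1.756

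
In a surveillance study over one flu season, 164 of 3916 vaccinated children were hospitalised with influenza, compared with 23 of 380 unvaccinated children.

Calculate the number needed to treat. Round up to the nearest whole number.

risk, vaccinated children = 164/3916 = 0.041879
risk, unvaccinated children = 23/380 = 0.060526
absolute risk difference = 0.018647
1 / 0.018647 = 53.628 → round up → 54

54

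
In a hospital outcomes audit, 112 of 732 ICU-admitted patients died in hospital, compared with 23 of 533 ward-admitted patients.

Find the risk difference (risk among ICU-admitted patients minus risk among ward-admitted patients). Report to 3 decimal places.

RD: 0.110

risk, ICU-admitted patients = 112/732 = 0.15301
risk, ward-admitted patients = 23/533 = 0.04315
risk difference = 0.15301 − 0.04315 = 0.110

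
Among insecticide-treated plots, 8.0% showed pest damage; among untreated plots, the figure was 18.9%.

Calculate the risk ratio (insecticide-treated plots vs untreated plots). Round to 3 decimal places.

RR = 0.0800 / 0.1890 = 0.423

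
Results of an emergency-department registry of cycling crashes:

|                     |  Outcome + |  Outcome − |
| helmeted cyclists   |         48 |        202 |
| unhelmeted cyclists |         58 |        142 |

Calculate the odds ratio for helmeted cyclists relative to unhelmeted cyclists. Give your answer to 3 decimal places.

0.582

odds, helmeted cyclists = 48/202 = 0.2376
odds, unhelmeted cyclists = 58/142 = 0.4085
OR = 0.2376 / 0.4085 = 0.582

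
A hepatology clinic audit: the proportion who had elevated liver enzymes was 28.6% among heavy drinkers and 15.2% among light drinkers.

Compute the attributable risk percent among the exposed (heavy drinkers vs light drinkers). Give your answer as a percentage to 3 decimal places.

AR% = (0.2860 − 0.1520) / 0.2860 = 0.4685 → 46.853%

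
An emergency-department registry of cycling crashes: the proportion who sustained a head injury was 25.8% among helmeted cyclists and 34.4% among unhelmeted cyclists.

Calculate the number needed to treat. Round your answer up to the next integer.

12

absolute risk difference = 0.086000
1 / 0.086000 = 11.628 → round up → 12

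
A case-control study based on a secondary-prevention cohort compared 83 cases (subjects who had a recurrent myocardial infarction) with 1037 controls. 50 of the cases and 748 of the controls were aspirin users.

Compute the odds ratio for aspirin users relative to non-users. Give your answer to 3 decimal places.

OR = (50 × 289) / (748 × 33) = 14450/24684 ≈ 0.585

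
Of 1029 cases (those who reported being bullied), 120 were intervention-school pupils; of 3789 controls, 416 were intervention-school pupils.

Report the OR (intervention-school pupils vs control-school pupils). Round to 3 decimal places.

OR = (120 × 3373) / (416 × 909) = 404760/378144 ≈ 1.070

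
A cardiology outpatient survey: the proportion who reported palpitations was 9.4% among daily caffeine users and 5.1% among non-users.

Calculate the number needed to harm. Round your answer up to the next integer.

24

absolute risk difference = 0.043000
1 / 0.043000 = 23.256 → round up → 24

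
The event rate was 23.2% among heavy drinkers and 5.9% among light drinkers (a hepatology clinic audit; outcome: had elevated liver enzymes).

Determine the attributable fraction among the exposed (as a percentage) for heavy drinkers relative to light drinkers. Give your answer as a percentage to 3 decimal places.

AR% = (0.2320 − 0.0590) / 0.2320 = 0.7457 → 74.569%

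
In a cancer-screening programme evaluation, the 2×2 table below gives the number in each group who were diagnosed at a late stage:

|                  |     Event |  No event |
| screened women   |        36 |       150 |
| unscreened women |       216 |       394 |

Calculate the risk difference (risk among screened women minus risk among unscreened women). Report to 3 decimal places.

-0.161

risk, screened women = 36/186 = 0.1935
risk, unscreened women = 216/610 = 0.3541
risk difference = 0.1935 − 0.3541 = -0.161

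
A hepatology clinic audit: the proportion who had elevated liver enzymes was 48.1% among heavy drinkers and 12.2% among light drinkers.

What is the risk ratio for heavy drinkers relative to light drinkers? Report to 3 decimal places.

RR = 0.4810 / 0.1220 = 3.943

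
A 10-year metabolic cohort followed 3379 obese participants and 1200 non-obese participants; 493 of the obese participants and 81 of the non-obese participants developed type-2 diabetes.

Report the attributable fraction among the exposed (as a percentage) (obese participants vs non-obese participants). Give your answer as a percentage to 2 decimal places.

risk, obese participants = 493/3379 = 0.1459
risk, non-obese participants = 81/1200 = 0.0675
AR% = (0.1459 − 0.0675) / 0.1459 = 0.5374 → 53.74%

AR% = 53.74%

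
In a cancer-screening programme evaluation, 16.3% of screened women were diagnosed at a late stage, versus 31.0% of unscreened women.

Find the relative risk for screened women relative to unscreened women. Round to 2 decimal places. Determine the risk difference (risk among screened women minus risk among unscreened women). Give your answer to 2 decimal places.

RR = 0.1630 / 0.3100 = 0.53
risk difference = 0.1630 − 0.3100 = -0.15

RR = 0.53; RD = -0.15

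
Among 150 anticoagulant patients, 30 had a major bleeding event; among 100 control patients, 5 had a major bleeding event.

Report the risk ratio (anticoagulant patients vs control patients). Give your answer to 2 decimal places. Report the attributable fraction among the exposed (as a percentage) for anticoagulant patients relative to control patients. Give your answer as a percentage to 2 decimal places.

RR = 4.00; AR% = 75.00%

risk, anticoagulant patients = 30/150 = 0.2000
risk, control patients = 5/100 = 0.0500
RR = 0.2000 / 0.0500 = 4.00
AR% = (0.2000 − 0.0500) / 0.2000 = 0.7500 → 75.00%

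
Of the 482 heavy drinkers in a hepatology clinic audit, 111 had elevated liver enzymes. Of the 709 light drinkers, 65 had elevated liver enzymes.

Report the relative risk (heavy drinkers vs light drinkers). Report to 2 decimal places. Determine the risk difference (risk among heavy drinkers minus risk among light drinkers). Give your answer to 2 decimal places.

RR = 2.51; RD = 0.14

risk, heavy drinkers = 111/482 = 0.2303
risk, light drinkers = 65/709 = 0.0917
RR = 0.2303 / 0.0917 = 2.51
risk difference = 0.2303 − 0.0917 = 0.14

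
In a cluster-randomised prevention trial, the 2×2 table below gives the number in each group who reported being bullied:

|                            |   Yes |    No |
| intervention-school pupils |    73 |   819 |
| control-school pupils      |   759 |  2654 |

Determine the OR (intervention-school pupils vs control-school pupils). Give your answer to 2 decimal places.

OR = (73 × 2654) / (819 × 759) = 193742/621621 ≈ 0.31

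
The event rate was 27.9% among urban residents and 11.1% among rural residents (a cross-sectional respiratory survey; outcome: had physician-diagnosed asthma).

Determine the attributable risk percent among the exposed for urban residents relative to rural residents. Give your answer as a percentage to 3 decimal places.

AR% = (0.2790 − 0.1110) / 0.2790 = 0.6022 → 60.215%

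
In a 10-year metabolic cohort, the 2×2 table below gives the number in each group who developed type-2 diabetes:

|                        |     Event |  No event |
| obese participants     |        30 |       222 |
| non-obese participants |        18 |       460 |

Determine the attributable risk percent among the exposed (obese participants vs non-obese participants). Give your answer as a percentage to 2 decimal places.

AR% ≈ 68.37%

risk, obese participants = 30/252 = 0.11905
risk, non-obese participants = 18/478 = 0.03766
AR% = (0.11905 − 0.03766) / 0.11905 = 0.6837 → 68.37%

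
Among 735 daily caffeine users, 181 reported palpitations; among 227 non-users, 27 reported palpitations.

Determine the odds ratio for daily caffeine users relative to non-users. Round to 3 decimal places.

OR = (181 × 200) / (554 × 27) = 36200/14958 ≈ 2.420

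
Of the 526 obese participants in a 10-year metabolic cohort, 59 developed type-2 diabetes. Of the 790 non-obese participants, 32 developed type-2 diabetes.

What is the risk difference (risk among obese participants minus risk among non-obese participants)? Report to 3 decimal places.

risk, obese participants = 59/526 = 0.11217
risk, non-obese participants = 32/790 = 0.04051
risk difference = 0.11217 − 0.04051 = 0.072

0.072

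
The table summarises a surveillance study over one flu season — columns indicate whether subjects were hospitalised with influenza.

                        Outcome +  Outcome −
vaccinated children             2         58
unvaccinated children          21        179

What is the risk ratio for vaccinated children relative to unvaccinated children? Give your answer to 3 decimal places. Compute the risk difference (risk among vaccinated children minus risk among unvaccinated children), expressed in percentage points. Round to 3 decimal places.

risk, vaccinated children = 2/60 = 0.03333
risk, unvaccinated children = 21/200 = 0.10500
RR = 0.03333 / 0.10500 = 0.317
risk difference = 0.03333 − 0.10500 = -0.07167 → -7.167 percentage points

RR = 0.317; RD = -7.167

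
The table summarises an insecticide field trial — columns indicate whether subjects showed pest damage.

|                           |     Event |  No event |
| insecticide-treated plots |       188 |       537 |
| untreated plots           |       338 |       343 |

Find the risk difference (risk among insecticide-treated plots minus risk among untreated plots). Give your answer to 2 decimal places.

risk, insecticide-treated plots = 188/725 = 0.2593
risk, untreated plots = 338/681 = 0.4963
risk difference = 0.2593 − 0.4963 = -0.24

RD ≈ -0.24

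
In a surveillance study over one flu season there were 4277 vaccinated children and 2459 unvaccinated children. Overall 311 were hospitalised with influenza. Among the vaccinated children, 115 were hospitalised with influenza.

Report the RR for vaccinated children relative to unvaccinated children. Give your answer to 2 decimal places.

vaccinated children without the outcome: 4277 − 115 = 4162
unvaccinated children with the outcome: 311 − 115 = 196
unvaccinated children without the outcome: 2459 − 196 = 2263
risk, vaccinated children = 115/4277 = 0.02689
risk, unvaccinated children = 196/2459 = 0.07971
RR = 0.02689 / 0.07971 = 0.34

0.34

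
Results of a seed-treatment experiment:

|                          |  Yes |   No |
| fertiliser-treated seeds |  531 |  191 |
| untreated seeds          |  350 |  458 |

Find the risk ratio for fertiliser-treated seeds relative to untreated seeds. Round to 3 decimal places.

risk, fertiliser-treated seeds = 531/722 = 0.7355
risk, untreated seeds = 350/808 = 0.4332
RR = 0.7355 / 0.4332 = 1.698

RR = 1.698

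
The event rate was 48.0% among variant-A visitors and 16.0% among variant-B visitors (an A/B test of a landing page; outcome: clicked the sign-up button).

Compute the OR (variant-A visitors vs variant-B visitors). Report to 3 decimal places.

4.846

odds, variant-A visitors = 0.4800/0.5200 = 0.9231
odds, variant-B visitors = 0.1600/0.8400 = 0.1905
OR = 0.9231 / 0.1905 = 4.846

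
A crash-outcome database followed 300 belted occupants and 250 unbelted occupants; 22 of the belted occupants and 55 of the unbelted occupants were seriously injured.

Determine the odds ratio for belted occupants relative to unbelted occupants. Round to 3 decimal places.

OR = (22 × 195) / (278 × 55) = 4290/15290 ≈ 0.281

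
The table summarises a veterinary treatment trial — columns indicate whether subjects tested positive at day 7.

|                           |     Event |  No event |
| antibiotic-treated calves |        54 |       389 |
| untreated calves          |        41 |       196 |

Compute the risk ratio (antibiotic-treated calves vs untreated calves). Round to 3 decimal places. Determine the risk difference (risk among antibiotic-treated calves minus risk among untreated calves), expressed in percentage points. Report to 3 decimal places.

risk, antibiotic-treated calves = 54/443 = 0.1219
risk, untreated calves = 41/237 = 0.1730
RR = 0.1219 / 0.1730 = 0.705
risk difference = 0.1219 − 0.1730 = -0.0511 → -5.110 percentage points

RR = 0.705; RD = -5.110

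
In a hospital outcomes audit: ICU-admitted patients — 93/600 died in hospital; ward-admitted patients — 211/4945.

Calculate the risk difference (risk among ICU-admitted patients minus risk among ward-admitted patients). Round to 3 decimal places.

0.112

risk, ICU-admitted patients = 93/600 = 0.15500
risk, ward-admitted patients = 211/4945 = 0.04267
risk difference = 0.15500 − 0.04267 = 0.112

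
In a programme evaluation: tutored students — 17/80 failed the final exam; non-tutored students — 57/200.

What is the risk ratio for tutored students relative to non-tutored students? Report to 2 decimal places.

risk, tutored students = 17/80 = 0.2125
risk, non-tutored students = 57/200 = 0.2850
RR = 0.2125 / 0.2850 = 0.75

RR ≈ 0.75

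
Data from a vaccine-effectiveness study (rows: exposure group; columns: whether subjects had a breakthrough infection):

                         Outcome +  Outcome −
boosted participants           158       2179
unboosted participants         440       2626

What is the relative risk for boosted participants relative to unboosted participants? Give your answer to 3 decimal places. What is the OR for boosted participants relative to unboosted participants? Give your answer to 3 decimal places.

RR = 0.471; OR = 0.433

risk, boosted participants = 158/2337 = 0.0676
risk, unboosted participants = 440/3066 = 0.1435
RR = 0.0676 / 0.1435 = 0.471
OR = (158 × 2626) / (2179 × 440) = 414908/958760 ≈ 0.433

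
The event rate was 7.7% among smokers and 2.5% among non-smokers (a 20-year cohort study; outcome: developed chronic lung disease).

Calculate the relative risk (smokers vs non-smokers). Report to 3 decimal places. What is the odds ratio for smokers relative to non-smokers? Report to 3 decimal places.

RR = 0.07700 / 0.02500 = 3.080
odds, smokers = 0.07700/0.92300 = 0.08342
odds, non-smokers = 0.02500/0.97500 = 0.02564
OR = 0.08342 / 0.02564 = 3.254

RR = 3.080; OR = 3.254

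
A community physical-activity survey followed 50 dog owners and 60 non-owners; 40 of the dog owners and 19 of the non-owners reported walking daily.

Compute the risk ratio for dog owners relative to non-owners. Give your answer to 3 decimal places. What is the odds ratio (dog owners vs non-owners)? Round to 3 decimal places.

risk, dog owners = 40/50 = 0.8000
risk, non-owners = 19/60 = 0.3167
RR = 0.8000 / 0.3167 = 2.526
OR = (40 × 41) / (10 × 19) = 1640/190 ≈ 8.632

RR = 2.526; OR = 8.632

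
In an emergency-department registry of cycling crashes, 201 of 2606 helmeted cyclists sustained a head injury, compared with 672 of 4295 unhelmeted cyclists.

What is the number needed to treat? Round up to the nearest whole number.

risk, helmeted cyclists = 201/2606 = 0.077130
risk, unhelmeted cyclists = 672/4295 = 0.156461
absolute risk difference = 0.079331
1 / 0.079331 = 12.605 → round up → 13

NNT = 13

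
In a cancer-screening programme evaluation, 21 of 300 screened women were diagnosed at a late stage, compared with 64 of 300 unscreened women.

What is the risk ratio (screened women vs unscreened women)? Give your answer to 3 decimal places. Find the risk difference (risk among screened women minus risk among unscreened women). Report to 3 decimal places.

risk, screened women = 21/300 = 0.0700
risk, unscreened women = 64/300 = 0.2133
RR = 0.0700 / 0.2133 = 0.328
risk difference = 0.0700 − 0.2133 = -0.143

RR = 0.328; RD = -0.143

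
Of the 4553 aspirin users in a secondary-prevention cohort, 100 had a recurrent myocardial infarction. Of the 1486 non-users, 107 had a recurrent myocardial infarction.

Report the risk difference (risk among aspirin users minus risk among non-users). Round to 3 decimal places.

risk, aspirin users = 100/4553 = 0.02196
risk, non-users = 107/1486 = 0.07201
risk difference = 0.02196 − 0.07201 = -0.050

-0.050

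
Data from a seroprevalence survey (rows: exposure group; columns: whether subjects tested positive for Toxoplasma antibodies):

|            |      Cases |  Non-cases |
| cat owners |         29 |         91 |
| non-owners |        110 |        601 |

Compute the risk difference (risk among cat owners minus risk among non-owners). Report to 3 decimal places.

0.087

risk, cat owners = 29/120 = 0.2417
risk, non-owners = 110/711 = 0.1547
risk difference = 0.2417 − 0.1547 = 0.087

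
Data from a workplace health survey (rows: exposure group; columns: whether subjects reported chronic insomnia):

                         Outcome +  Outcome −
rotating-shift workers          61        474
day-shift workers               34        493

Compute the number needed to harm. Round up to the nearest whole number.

risk, rotating-shift workers = 61/535 = 0.114019
risk, day-shift workers = 34/527 = 0.064516
absolute risk difference = 0.049503
1 / 0.049503 = 20.201 → round up → 21

NNH = 21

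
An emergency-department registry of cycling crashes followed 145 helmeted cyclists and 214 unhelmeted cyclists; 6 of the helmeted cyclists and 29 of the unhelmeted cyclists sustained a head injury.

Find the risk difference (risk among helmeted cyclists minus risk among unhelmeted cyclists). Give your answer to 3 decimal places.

-0.094

risk, helmeted cyclists = 6/145 = 0.04138
risk, unhelmeted cyclists = 29/214 = 0.13551
risk difference = 0.04138 − 0.13551 = -0.094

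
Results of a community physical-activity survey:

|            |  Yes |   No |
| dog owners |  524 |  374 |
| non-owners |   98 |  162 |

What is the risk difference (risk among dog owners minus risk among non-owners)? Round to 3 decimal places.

0.207

risk, dog owners = 524/898 = 0.5835
risk, non-owners = 98/260 = 0.3769
risk difference = 0.5835 − 0.3769 = 0.207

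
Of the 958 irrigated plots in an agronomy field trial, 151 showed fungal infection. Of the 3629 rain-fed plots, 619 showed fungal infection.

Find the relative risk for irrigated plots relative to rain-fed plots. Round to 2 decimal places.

risk, irrigated plots = 151/958 = 0.1576
risk, rain-fed plots = 619/3629 = 0.1706
RR = 0.1576 / 0.1706 = 0.92

RR = 0.92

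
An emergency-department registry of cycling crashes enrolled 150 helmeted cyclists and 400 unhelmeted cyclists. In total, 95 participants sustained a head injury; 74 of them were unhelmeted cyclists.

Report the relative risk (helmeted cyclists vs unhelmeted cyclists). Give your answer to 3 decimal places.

0.757

helmeted cyclists with the outcome: 95 − 74 = 21
helmeted cyclists without the outcome: 150 − 21 = 129
unhelmeted cyclists without the outcome: 400 − 74 = 326
risk, helmeted cyclists = 21/150 = 0.1400
risk, unhelmeted cyclists = 74/400 = 0.1850
RR = 0.1400 / 0.1850 = 0.757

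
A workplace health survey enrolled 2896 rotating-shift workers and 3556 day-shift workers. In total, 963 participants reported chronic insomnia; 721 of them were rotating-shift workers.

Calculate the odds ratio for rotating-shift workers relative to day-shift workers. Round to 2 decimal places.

4.54

rotating-shift workers without the outcome: 2896 − 721 = 2175
day-shift workers with the outcome: 963 − 721 = 242
day-shift workers without the outcome: 3556 − 242 = 3314
OR = (721 × 3314) / (2175 × 242) = 2389394/526350 ≈ 4.54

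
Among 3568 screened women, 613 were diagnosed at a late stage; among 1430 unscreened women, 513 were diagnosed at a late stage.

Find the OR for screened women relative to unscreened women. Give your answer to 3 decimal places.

OR = (613 × 917) / (2955 × 513) = 562121/1515915 ≈ 0.371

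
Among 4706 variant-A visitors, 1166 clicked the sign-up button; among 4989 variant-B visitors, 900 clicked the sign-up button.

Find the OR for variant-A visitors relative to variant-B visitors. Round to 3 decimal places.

OR = (1166 × 4089) / (3540 × 900) = 4767774/3186000 ≈ 1.496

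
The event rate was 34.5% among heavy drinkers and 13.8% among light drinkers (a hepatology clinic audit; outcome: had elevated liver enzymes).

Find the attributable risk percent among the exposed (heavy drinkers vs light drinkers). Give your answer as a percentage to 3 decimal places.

AR% = (0.3450 − 0.1380) / 0.3450 = 0.6000 → 60.000%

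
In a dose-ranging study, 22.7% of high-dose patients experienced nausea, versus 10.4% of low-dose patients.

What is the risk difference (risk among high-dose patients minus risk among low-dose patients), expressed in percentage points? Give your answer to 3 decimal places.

12.300

risk difference = 0.2270 − 0.1040 = 0.1230 → 12.300 percentage points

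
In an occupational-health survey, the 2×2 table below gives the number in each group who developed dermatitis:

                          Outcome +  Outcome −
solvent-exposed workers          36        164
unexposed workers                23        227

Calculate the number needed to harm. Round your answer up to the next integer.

NNH = 12

risk, solvent-exposed workers = 36/200 = 0.180000
risk, unexposed workers = 23/250 = 0.092000
absolute risk difference = 0.088000
1 / 0.088000 = 11.364 → round up → 12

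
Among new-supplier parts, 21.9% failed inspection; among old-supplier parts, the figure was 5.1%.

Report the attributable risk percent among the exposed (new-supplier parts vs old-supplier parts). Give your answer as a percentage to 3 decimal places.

AR% = (0.2190 − 0.0510) / 0.2190 = 0.7671 → 76.712%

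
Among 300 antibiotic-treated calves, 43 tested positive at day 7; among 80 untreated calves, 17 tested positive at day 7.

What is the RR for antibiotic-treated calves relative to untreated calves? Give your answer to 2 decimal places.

RR ≈ 0.67

risk, antibiotic-treated calves = 43/300 = 0.1433
risk, untreated calves = 17/80 = 0.2125
RR = 0.1433 / 0.2125 = 0.67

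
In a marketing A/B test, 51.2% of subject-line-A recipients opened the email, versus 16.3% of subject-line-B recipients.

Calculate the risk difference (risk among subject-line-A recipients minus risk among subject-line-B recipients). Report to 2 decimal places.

risk difference = 0.5120 − 0.1630 = 0.35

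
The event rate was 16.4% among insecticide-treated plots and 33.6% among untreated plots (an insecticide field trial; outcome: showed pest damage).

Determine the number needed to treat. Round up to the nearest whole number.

NNT ≈ 6

absolute risk difference = 0.172000
1 / 0.172000 = 5.814 → round up → 6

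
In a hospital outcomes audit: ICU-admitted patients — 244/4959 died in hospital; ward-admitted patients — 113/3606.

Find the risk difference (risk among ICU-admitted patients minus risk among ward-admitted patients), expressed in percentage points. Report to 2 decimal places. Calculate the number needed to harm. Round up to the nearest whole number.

RD = 1.79; NNH = 56

risk, ICU-admitted patients = 244/4959 = 0.04920
risk, ward-admitted patients = 113/3606 = 0.03134
risk difference = 0.04920 − 0.03134 = 0.01787 → 1.79 percentage points
absolute risk difference = 0.017867
1 / 0.017867 = 55.969 → round up → 56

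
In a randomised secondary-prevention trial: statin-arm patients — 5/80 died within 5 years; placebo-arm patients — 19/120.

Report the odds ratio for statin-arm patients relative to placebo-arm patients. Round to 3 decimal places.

OR = (5 × 101) / (75 × 19) = 505/1425 ≈ 0.354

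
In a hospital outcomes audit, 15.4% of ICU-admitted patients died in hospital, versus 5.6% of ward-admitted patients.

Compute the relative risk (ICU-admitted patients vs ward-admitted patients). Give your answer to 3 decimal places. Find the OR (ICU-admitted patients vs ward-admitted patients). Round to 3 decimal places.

RR = 2.750; OR = 3.069

RR = 0.1540 / 0.0560 = 2.750
odds, ICU-admitted patients = 0.1540/0.8460 = 0.1820
odds, ward-admitted patients = 0.0560/0.9440 = 0.0593
OR = 0.1820 / 0.0593 = 3.069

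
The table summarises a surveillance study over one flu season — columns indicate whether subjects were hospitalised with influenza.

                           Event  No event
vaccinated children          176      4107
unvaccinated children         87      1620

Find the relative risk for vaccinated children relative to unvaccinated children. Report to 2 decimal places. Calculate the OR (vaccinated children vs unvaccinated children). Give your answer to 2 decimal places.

risk, vaccinated children = 176/4283 = 0.04109
risk, unvaccinated children = 87/1707 = 0.05097
RR = 0.04109 / 0.05097 = 0.81
odds, vaccinated children = 176/4107 = 0.04285
odds, unvaccinated children = 87/1620 = 0.05370
OR = 0.04285 / 0.05370 = 0.80

RR = 0.81; OR = 0.80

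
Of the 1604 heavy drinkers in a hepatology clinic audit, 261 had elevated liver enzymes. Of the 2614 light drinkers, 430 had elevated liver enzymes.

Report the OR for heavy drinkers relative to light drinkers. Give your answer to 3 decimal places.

OR = (261 × 2184) / (1343 × 430) = 570024/577490 ≈ 0.987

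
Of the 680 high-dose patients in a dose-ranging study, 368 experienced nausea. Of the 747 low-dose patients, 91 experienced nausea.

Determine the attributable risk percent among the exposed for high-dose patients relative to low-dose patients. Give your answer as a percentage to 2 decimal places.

77.49%

risk, high-dose patients = 368/680 = 0.5412
risk, low-dose patients = 91/747 = 0.1218
AR% = (0.5412 − 0.1218) / 0.5412 = 0.7749 → 77.49%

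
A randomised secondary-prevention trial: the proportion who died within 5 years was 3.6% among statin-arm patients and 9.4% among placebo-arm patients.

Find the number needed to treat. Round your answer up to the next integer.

absolute risk difference = 0.058000
1 / 0.058000 = 17.241 → round up → 18

18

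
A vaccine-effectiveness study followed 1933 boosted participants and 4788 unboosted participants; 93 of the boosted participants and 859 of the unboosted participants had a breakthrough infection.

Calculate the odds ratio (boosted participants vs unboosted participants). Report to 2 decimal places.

OR = (93 × 3929) / (1840 × 859) = 365397/1580560 ≈ 0.23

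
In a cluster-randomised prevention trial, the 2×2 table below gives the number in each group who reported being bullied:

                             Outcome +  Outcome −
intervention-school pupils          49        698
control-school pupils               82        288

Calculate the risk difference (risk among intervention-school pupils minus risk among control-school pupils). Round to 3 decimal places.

-0.156

risk, intervention-school pupils = 49/747 = 0.0656
risk, control-school pupils = 82/370 = 0.2216
risk difference = 0.0656 − 0.2216 = -0.156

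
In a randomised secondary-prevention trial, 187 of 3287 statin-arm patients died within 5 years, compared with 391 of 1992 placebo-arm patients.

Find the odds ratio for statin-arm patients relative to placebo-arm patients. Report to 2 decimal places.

OR = (187 × 1601) / (3100 × 391) = 299387/1212100 ≈ 0.25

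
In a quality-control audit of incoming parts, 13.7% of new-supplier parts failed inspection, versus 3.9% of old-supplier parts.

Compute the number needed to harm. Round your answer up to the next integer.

11

absolute risk difference = 0.098000
1 / 0.098000 = 10.204 → round up → 11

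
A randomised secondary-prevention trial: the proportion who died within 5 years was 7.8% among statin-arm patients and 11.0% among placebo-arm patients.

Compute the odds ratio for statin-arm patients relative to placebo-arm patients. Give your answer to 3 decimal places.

OR: 0.684

odds, statin-arm patients = 0.0780/0.9220 = 0.0846
odds, placebo-arm patients = 0.1100/0.8900 = 0.1236
OR = 0.0846 / 0.1236 = 0.684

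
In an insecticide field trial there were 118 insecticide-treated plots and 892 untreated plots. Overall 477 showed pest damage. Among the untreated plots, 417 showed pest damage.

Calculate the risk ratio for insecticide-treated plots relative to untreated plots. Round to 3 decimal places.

RR ≈ 1.088

insecticide-treated plots with the outcome: 477 − 417 = 60
insecticide-treated plots without the outcome: 118 − 60 = 58
untreated plots without the outcome: 892 − 417 = 475
risk, insecticide-treated plots = 60/118 = 0.5085
risk, untreated plots = 417/892 = 0.4675
RR = 0.5085 / 0.4675 = 1.088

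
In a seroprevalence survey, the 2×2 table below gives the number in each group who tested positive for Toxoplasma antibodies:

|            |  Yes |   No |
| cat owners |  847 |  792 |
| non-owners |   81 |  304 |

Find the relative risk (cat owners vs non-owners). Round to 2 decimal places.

risk, cat owners = 847/1639 = 0.5168
risk, non-owners = 81/385 = 0.2104
RR = 0.5168 / 0.2104 = 2.46

RR ≈ 2.46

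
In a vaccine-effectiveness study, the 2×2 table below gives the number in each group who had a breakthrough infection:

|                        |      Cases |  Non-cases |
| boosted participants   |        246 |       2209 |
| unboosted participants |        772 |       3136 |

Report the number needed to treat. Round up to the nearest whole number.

risk, boosted participants = 246/2455 = 0.100204
risk, unboosted participants = 772/3908 = 0.197544
absolute risk difference = 0.097340
1 / 0.097340 = 10.273 → round up → 11

11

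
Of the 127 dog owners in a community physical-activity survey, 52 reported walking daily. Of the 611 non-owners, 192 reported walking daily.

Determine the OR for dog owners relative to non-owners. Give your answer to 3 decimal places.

1.513

odds, dog owners = 52/75 = 0.6933
odds, non-owners = 192/419 = 0.4582
OR = 0.6933 / 0.4582 = 1.513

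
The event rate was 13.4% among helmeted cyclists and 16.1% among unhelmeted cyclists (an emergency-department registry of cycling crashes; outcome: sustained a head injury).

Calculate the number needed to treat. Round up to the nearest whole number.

absolute risk difference = 0.027000
1 / 0.027000 = 37.037 → round up → 38

NNT: 38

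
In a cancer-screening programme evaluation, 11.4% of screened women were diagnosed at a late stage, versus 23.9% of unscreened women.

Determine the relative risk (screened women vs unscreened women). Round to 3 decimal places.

RR = 0.1140 / 0.2390 = 0.477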